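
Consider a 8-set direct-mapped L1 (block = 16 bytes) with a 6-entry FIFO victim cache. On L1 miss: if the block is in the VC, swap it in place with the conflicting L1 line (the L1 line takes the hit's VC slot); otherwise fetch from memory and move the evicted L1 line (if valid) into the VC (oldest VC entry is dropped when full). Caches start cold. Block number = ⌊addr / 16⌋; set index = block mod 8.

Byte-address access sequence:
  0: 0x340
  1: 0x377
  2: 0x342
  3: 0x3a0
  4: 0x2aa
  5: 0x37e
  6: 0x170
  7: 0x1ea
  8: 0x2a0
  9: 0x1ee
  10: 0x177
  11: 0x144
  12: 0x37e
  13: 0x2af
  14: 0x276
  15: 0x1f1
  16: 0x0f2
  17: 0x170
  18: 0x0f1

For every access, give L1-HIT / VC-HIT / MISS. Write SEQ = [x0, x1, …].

SEQ = [MISS, MISS, L1-HIT, MISS, MISS, L1-HIT, MISS, MISS, L1-HIT, L1-HIT, L1-HIT, MISS, VC-HIT, L1-HIT, MISS, MISS, MISS, VC-HIT, VC-HIT]

0: 0x340 (blk 52, set 4) → MISS  vc=[]
1: 0x377 (blk 55, set 7) → MISS  vc=[]
2: 0x342 (blk 52, set 4) → L1-HIT  vc=[]
3: 0x3a0 (blk 58, set 2) → MISS  vc=[]
4: 0x2aa (blk 42, set 2) → MISS  vc=[58]
5: 0x37e (blk 55, set 7) → L1-HIT  vc=[58]
6: 0x170 (blk 23, set 7) → MISS  vc=[58, 55]
7: 0x1ea (blk 30, set 6) → MISS  vc=[58, 55]
8: 0x2a0 (blk 42, set 2) → L1-HIT  vc=[58, 55]
9: 0x1ee (blk 30, set 6) → L1-HIT  vc=[58, 55]
10: 0x177 (blk 23, set 7) → L1-HIT  vc=[58, 55]
11: 0x144 (blk 20, set 4) → MISS  vc=[58, 55, 52]
12: 0x37e (blk 55, set 7) → VC-HIT  vc=[58, 23, 52]
13: 0x2af (blk 42, set 2) → L1-HIT  vc=[58, 23, 52]
14: 0x276 (blk 39, set 7) → MISS  vc=[58, 23, 52, 55]
15: 0x1f1 (blk 31, set 7) → MISS  vc=[58, 23, 52, 55, 39]
16: 0xf2 (blk 15, set 7) → MISS  vc=[58, 23, 52, 55, 39, 31]
17: 0x170 (blk 23, set 7) → VC-HIT  vc=[58, 15, 52, 55, 39, 31]
18: 0xf1 (blk 15, set 7) → VC-HIT  vc=[58, 23, 52, 55, 39, 31]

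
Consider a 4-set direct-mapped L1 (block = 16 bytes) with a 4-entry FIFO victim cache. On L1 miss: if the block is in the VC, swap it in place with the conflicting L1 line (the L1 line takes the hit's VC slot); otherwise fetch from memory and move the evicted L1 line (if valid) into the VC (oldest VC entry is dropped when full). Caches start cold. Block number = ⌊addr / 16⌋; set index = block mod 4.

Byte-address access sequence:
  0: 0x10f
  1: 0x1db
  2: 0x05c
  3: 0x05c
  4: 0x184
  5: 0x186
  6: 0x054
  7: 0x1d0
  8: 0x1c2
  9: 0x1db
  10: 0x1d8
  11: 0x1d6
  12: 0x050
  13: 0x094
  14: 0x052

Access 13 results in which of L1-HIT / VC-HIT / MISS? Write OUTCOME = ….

OUTCOME = MISS

#0 0x10f→b16/s0 MISS; vc=[]
#1 0x1db→b29/s1 MISS; vc=[]
#2 0x5c→b5/s1 MISS; vc=[29]
#3 0x5c→b5/s1 L1-HIT; vc=[29]
#4 0x184→b24/s0 MISS; vc=[29,16]
#5 0x186→b24/s0 L1-HIT; vc=[29,16]
#6 0x54→b5/s1 L1-HIT; vc=[29,16]
#7 0x1d0→b29/s1 VC-HIT; vc=[5,16]
#8 0x1c2→b28/s0 MISS; vc=[5,16,24]
#9 0x1db→b29/s1 L1-HIT; vc=[5,16,24]
#10 0x1d8→b29/s1 L1-HIT; vc=[5,16,24]
#11 0x1d6→b29/s1 L1-HIT; vc=[5,16,24]
#12 0x50→b5/s1 VC-HIT; vc=[29,16,24]
#13 0x94→b9/s1 MISS; vc=[29,16,24,5]
#14 0x52→b5/s1 VC-HIT; vc=[29,16,24,9]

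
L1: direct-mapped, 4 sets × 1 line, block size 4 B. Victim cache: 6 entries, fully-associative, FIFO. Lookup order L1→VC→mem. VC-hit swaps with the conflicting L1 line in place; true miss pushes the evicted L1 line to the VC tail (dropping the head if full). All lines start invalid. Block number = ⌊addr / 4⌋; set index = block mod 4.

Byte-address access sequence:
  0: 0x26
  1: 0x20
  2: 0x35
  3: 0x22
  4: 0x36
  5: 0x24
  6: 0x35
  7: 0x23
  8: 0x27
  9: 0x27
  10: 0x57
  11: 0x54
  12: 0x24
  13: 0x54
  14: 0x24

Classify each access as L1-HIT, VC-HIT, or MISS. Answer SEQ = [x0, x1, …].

  [0] addr=0x26 blk=9 s=1: MISS | VC []
  [1] addr=0x20 blk=8 s=0: MISS | VC []
  [2] addr=0x35 blk=13 s=1: MISS | VC [9]
  [3] addr=0x22 blk=8 s=0: L1-HIT | VC [9]
  [4] addr=0x36 blk=13 s=1: L1-HIT | VC [9]
  [5] addr=0x24 blk=9 s=1: VC-HIT | VC [13]
  [6] addr=0x35 blk=13 s=1: VC-HIT | VC [9]
  [7] addr=0x23 blk=8 s=0: L1-HIT | VC [9]
  [8] addr=0x27 blk=9 s=1: VC-HIT | VC [13]
  [9] addr=0x27 blk=9 s=1: L1-HIT | VC [13]
  [10] addr=0x57 blk=21 s=1: MISS | VC [13, 9]
  [11] addr=0x54 blk=21 s=1: L1-HIT | VC [13, 9]
  [12] addr=0x24 blk=9 s=1: VC-HIT | VC [13, 21]
  [13] addr=0x54 blk=21 s=1: VC-HIT | VC [13, 9]
  [14] addr=0x24 blk=9 s=1: VC-HIT | VC [13, 21]

SEQ = [MISS, MISS, MISS, L1-HIT, L1-HIT, VC-HIT, VC-HIT, L1-HIT, VC-HIT, L1-HIT, MISS, L1-HIT, VC-HIT, VC-HIT, VC-HIT]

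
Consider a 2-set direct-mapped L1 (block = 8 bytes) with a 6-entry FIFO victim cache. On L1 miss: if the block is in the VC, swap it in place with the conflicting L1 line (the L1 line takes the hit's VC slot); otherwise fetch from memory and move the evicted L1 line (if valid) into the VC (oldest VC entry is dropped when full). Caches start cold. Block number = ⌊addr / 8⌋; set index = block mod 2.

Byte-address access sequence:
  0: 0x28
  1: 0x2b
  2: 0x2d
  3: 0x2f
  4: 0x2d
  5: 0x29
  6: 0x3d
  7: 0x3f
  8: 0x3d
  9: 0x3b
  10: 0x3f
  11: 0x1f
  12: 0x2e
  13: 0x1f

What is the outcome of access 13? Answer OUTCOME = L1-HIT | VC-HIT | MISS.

OUTCOME = VC-HIT

  [0] addr=0x28 blk=5 s=1: MISS | VC []
  [1] addr=0x2b blk=5 s=1: L1-HIT | VC []
  [2] addr=0x2d blk=5 s=1: L1-HIT | VC []
  [3] addr=0x2f blk=5 s=1: L1-HIT | VC []
  [4] addr=0x2d blk=5 s=1: L1-HIT | VC []
  [5] addr=0x29 blk=5 s=1: L1-HIT | VC []
  [6] addr=0x3d blk=7 s=1: MISS | VC [5]
  [7] addr=0x3f blk=7 s=1: L1-HIT | VC [5]
  [8] addr=0x3d blk=7 s=1: L1-HIT | VC [5]
  [9] addr=0x3b blk=7 s=1: L1-HIT | VC [5]
  [10] addr=0x3f blk=7 s=1: L1-HIT | VC [5]
  [11] addr=0x1f blk=3 s=1: MISS | VC [5, 7]
  [12] addr=0x2e blk=5 s=1: VC-HIT | VC [3, 7]
  [13] addr=0x1f blk=3 s=1: VC-HIT | VC [5, 7]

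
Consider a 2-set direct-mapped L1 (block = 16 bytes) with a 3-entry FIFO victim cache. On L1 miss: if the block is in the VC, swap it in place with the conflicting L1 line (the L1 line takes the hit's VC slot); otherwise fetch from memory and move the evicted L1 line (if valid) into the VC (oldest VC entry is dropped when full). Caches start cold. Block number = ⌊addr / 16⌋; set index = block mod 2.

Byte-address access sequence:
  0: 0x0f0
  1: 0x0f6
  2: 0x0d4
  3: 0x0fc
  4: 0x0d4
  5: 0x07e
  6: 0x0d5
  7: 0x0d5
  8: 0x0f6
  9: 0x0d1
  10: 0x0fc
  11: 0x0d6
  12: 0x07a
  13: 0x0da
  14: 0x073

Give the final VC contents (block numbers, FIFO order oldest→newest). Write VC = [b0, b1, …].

VC = [15, 13]

#0 0xf0→b15/s1 MISS; vc=[]
#1 0xf6→b15/s1 L1-HIT; vc=[]
#2 0xd4→b13/s1 MISS; vc=[15]
#3 0xfc→b15/s1 VC-HIT; vc=[13]
#4 0xd4→b13/s1 VC-HIT; vc=[15]
#5 0x7e→b7/s1 MISS; vc=[15,13]
#6 0xd5→b13/s1 VC-HIT; vc=[15,7]
#7 0xd5→b13/s1 L1-HIT; vc=[15,7]
#8 0xf6→b15/s1 VC-HIT; vc=[13,7]
#9 0xd1→b13/s1 VC-HIT; vc=[15,7]
#10 0xfc→b15/s1 VC-HIT; vc=[13,7]
#11 0xd6→b13/s1 VC-HIT; vc=[15,7]
#12 0x7a→b7/s1 VC-HIT; vc=[15,13]
#13 0xda→b13/s1 VC-HIT; vc=[15,7]
#14 0x73→b7/s1 VC-HIT; vc=[15,13]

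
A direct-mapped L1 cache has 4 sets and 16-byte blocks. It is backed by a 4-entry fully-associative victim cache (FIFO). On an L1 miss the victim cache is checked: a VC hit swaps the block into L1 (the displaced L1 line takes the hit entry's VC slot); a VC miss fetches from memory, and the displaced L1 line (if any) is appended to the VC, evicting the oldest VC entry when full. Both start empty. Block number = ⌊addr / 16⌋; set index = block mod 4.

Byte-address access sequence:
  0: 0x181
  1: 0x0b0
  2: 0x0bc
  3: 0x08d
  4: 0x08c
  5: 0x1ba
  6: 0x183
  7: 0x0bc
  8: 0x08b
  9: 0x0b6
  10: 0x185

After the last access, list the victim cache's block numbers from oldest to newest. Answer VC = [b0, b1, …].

VC = [8, 27]

0: 0x181 (blk 24, set 0) → MISS  vc=[]
1: 0xb0 (blk 11, set 3) → MISS  vc=[]
2: 0xbc (blk 11, set 3) → L1-HIT  vc=[]
3: 0x8d (blk 8, set 0) → MISS  vc=[24]
4: 0x8c (blk 8, set 0) → L1-HIT  vc=[24]
5: 0x1ba (blk 27, set 3) → MISS  vc=[24, 11]
6: 0x183 (blk 24, set 0) → VC-HIT  vc=[8, 11]
7: 0xbc (blk 11, set 3) → VC-HIT  vc=[8, 27]
8: 0x8b (blk 8, set 0) → VC-HIT  vc=[24, 27]
9: 0xb6 (blk 11, set 3) → L1-HIT  vc=[24, 27]
10: 0x185 (blk 24, set 0) → VC-HIT  vc=[8, 27]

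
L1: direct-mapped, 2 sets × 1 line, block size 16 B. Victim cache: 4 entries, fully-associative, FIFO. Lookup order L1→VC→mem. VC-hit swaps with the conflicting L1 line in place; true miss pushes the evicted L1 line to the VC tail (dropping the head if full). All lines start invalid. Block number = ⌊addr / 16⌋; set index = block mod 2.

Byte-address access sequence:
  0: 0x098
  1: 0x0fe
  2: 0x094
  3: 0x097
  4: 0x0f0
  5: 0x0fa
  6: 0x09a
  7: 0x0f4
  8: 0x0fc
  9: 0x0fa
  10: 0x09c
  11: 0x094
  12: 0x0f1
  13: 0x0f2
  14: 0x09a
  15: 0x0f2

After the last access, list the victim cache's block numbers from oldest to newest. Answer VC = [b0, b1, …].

0: 0x98 (blk 9, set 1) → MISS  vc=[]
1: 0xfe (blk 15, set 1) → MISS  vc=[9]
2: 0x94 (blk 9, set 1) → VC-HIT  vc=[15]
3: 0x97 (blk 9, set 1) → L1-HIT  vc=[15]
4: 0xf0 (blk 15, set 1) → VC-HIT  vc=[9]
5: 0xfa (blk 15, set 1) → L1-HIT  vc=[9]
6: 0x9a (blk 9, set 1) → VC-HIT  vc=[15]
7: 0xf4 (blk 15, set 1) → VC-HIT  vc=[9]
8: 0xfc (blk 15, set 1) → L1-HIT  vc=[9]
9: 0xfa (blk 15, set 1) → L1-HIT  vc=[9]
10: 0x9c (blk 9, set 1) → VC-HIT  vc=[15]
11: 0x94 (blk 9, set 1) → L1-HIT  vc=[15]
12: 0xf1 (blk 15, set 1) → VC-HIT  vc=[9]
13: 0xf2 (blk 15, set 1) → L1-HIT  vc=[9]
14: 0x9a (blk 9, set 1) → VC-HIT  vc=[15]
15: 0xf2 (blk 15, set 1) → VC-HIT  vc=[9]

VC = [9]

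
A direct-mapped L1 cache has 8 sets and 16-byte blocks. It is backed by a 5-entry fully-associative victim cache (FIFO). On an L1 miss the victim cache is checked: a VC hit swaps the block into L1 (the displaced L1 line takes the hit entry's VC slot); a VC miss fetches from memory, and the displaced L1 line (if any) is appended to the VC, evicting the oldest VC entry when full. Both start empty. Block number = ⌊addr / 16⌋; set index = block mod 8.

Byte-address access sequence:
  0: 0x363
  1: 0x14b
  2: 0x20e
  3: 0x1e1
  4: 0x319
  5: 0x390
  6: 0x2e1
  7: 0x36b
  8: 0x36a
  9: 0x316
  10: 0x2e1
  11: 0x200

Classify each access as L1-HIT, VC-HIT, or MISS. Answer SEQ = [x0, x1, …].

  [0] addr=0x363 blk=54 s=6: MISS | VC []
  [1] addr=0x14b blk=20 s=4: MISS | VC []
  [2] addr=0x20e blk=32 s=0: MISS | VC []
  [3] addr=0x1e1 blk=30 s=6: MISS | VC [54]
  [4] addr=0x319 blk=49 s=1: MISS | VC [54]
  [5] addr=0x390 blk=57 s=1: MISS | VC [54, 49]
  [6] addr=0x2e1 blk=46 s=6: MISS | VC [54, 49, 30]
  [7] addr=0x36b blk=54 s=6: VC-HIT | VC [46, 49, 30]
  [8] addr=0x36a blk=54 s=6: L1-HIT | VC [46, 49, 30]
  [9] addr=0x316 blk=49 s=1: VC-HIT | VC [46, 57, 30]
  [10] addr=0x2e1 blk=46 s=6: VC-HIT | VC [54, 57, 30]
  [11] addr=0x200 blk=32 s=0: L1-HIT | VC [54, 57, 30]

SEQ = [MISS, MISS, MISS, MISS, MISS, MISS, MISS, VC-HIT, L1-HIT, VC-HIT, VC-HIT, L1-HIT]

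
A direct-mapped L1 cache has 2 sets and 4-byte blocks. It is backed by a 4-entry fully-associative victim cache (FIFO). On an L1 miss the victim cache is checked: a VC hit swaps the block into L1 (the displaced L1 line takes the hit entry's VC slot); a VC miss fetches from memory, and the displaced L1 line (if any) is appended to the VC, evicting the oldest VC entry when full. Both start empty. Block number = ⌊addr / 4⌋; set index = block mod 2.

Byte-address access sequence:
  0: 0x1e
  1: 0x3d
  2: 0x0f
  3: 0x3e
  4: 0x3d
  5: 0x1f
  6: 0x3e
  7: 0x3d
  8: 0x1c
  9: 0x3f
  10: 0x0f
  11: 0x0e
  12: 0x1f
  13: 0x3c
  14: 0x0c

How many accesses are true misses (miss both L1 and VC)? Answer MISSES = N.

  [0] addr=0x1e blk=7 s=1: MISS | VC []
  [1] addr=0x3d blk=15 s=1: MISS | VC [7]
  [2] addr=0xf blk=3 s=1: MISS | VC [7, 15]
  [3] addr=0x3e blk=15 s=1: VC-HIT | VC [7, 3]
  [4] addr=0x3d blk=15 s=1: L1-HIT | VC [7, 3]
  [5] addr=0x1f blk=7 s=1: VC-HIT | VC [15, 3]
  [6] addr=0x3e blk=15 s=1: VC-HIT | VC [7, 3]
  [7] addr=0x3d blk=15 s=1: L1-HIT | VC [7, 3]
  [8] addr=0x1c blk=7 s=1: VC-HIT | VC [15, 3]
  [9] addr=0x3f blk=15 s=1: VC-HIT | VC [7, 3]
  [10] addr=0xf blk=3 s=1: VC-HIT | VC [7, 15]
  [11] addr=0xe blk=3 s=1: L1-HIT | VC [7, 15]
  [12] addr=0x1f blk=7 s=1: VC-HIT | VC [3, 15]
  [13] addr=0x3c blk=15 s=1: VC-HIT | VC [3, 7]
  [14] addr=0xc blk=3 s=1: VC-HIT | VC [15, 7]

MISSES = 3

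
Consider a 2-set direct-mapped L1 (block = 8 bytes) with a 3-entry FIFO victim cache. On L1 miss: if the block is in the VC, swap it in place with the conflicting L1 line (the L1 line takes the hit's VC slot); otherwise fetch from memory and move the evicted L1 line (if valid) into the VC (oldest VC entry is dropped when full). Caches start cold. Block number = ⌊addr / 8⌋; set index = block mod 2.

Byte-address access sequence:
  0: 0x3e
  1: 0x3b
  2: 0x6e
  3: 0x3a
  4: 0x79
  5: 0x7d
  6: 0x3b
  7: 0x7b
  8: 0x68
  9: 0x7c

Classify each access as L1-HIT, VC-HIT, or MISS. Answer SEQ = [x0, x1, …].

SEQ = [MISS, L1-HIT, MISS, VC-HIT, MISS, L1-HIT, VC-HIT, VC-HIT, VC-HIT, VC-HIT]

0: 0x3e (blk 7, set 1) → MISS  vc=[]
1: 0x3b (blk 7, set 1) → L1-HIT  vc=[]
2: 0x6e (blk 13, set 1) → MISS  vc=[7]
3: 0x3a (blk 7, set 1) → VC-HIT  vc=[13]
4: 0x79 (blk 15, set 1) → MISS  vc=[13, 7]
5: 0x7d (blk 15, set 1) → L1-HIT  vc=[13, 7]
6: 0x3b (blk 7, set 1) → VC-HIT  vc=[13, 15]
7: 0x7b (blk 15, set 1) → VC-HIT  vc=[13, 7]
8: 0x68 (blk 13, set 1) → VC-HIT  vc=[15, 7]
9: 0x7c (blk 15, set 1) → VC-HIT  vc=[13, 7]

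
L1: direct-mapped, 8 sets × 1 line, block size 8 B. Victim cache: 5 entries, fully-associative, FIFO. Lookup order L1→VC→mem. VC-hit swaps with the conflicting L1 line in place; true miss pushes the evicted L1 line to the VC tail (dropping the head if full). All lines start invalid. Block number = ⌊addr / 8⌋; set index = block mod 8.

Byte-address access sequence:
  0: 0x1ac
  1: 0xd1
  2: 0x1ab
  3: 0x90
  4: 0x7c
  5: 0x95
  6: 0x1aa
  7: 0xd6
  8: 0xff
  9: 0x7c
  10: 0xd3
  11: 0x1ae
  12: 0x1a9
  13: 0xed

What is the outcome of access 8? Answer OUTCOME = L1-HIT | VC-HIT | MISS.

#0 0x1ac→b53/s5 MISS; vc=[]
#1 0xd1→b26/s2 MISS; vc=[]
#2 0x1ab→b53/s5 L1-HIT; vc=[]
#3 0x90→b18/s2 MISS; vc=[26]
#4 0x7c→b15/s7 MISS; vc=[26]
#5 0x95→b18/s2 L1-HIT; vc=[26]
#6 0x1aa→b53/s5 L1-HIT; vc=[26]
#7 0xd6→b26/s2 VC-HIT; vc=[18]
#8 0xff→b31/s7 MISS; vc=[18,15]
#9 0x7c→b15/s7 VC-HIT; vc=[18,31]
#10 0xd3→b26/s2 L1-HIT; vc=[18,31]
#11 0x1ae→b53/s5 L1-HIT; vc=[18,31]
#12 0x1a9→b53/s5 L1-HIT; vc=[18,31]
#13 0xed→b29/s5 MISS; vc=[18,31,53]

OUTCOME = MISS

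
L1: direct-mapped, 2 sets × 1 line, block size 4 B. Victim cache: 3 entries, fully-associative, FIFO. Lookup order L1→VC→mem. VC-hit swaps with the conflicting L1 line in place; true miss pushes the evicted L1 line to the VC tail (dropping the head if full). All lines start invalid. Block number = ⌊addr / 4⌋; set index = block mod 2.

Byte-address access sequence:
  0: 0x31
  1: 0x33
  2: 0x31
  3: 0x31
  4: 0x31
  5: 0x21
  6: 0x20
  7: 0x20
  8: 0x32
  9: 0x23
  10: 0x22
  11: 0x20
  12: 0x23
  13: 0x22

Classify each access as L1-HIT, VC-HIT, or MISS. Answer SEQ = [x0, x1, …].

SEQ = [MISS, L1-HIT, L1-HIT, L1-HIT, L1-HIT, MISS, L1-HIT, L1-HIT, VC-HIT, VC-HIT, L1-HIT, L1-HIT, L1-HIT, L1-HIT]

0: 0x31 (blk 12, set 0) → MISS  vc=[]
1: 0x33 (blk 12, set 0) → L1-HIT  vc=[]
2: 0x31 (blk 12, set 0) → L1-HIT  vc=[]
3: 0x31 (blk 12, set 0) → L1-HIT  vc=[]
4: 0x31 (blk 12, set 0) → L1-HIT  vc=[]
5: 0x21 (blk 8, set 0) → MISS  vc=[12]
6: 0x20 (blk 8, set 0) → L1-HIT  vc=[12]
7: 0x20 (blk 8, set 0) → L1-HIT  vc=[12]
8: 0x32 (blk 12, set 0) → VC-HIT  vc=[8]
9: 0x23 (blk 8, set 0) → VC-HIT  vc=[12]
10: 0x22 (blk 8, set 0) → L1-HIT  vc=[12]
11: 0x20 (blk 8, set 0) → L1-HIT  vc=[12]
12: 0x23 (blk 8, set 0) → L1-HIT  vc=[12]
13: 0x22 (blk 8, set 0) → L1-HIT  vc=[12]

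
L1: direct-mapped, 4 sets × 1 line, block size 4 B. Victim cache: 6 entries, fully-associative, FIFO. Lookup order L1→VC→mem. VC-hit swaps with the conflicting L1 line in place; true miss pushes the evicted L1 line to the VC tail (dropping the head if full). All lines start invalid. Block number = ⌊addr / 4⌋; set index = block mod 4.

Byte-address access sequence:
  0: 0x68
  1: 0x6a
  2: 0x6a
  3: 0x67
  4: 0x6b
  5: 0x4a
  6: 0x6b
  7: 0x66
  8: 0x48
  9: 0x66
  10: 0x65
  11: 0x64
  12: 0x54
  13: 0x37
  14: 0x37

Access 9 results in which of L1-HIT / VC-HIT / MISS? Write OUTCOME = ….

OUTCOME = L1-HIT

#0 0x68→b26/s2 MISS; vc=[]
#1 0x6a→b26/s2 L1-HIT; vc=[]
#2 0x6a→b26/s2 L1-HIT; vc=[]
#3 0x67→b25/s1 MISS; vc=[]
#4 0x6b→b26/s2 L1-HIT; vc=[]
#5 0x4a→b18/s2 MISS; vc=[26]
#6 0x6b→b26/s2 VC-HIT; vc=[18]
#7 0x66→b25/s1 L1-HIT; vc=[18]
#8 0x48→b18/s2 VC-HIT; vc=[26]
#9 0x66→b25/s1 L1-HIT; vc=[26]
#10 0x65→b25/s1 L1-HIT; vc=[26]
#11 0x64→b25/s1 L1-HIT; vc=[26]
#12 0x54→b21/s1 MISS; vc=[26,25]
#13 0x37→b13/s1 MISS; vc=[26,25,21]
#14 0x37→b13/s1 L1-HIT; vc=[26,25,21]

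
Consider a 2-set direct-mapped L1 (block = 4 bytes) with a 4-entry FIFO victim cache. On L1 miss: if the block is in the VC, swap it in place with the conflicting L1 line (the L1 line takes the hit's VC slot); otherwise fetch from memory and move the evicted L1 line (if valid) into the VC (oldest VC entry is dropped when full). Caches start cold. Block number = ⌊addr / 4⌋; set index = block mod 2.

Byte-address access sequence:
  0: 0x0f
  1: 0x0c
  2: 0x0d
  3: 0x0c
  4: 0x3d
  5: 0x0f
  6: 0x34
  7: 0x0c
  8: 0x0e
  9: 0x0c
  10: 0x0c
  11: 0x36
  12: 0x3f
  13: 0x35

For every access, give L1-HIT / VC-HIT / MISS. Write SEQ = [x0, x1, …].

SEQ = [MISS, L1-HIT, L1-HIT, L1-HIT, MISS, VC-HIT, MISS, VC-HIT, L1-HIT, L1-HIT, L1-HIT, VC-HIT, VC-HIT, VC-HIT]

0: 0xf (blk 3, set 1) → MISS  vc=[]
1: 0xc (blk 3, set 1) → L1-HIT  vc=[]
2: 0xd (blk 3, set 1) → L1-HIT  vc=[]
3: 0xc (blk 3, set 1) → L1-HIT  vc=[]
4: 0x3d (blk 15, set 1) → MISS  vc=[3]
5: 0xf (blk 3, set 1) → VC-HIT  vc=[15]
6: 0x34 (blk 13, set 1) → MISS  vc=[15, 3]
7: 0xc (blk 3, set 1) → VC-HIT  vc=[15, 13]
8: 0xe (blk 3, set 1) → L1-HIT  vc=[15, 13]
9: 0xc (blk 3, set 1) → L1-HIT  vc=[15, 13]
10: 0xc (blk 3, set 1) → L1-HIT  vc=[15, 13]
11: 0x36 (blk 13, set 1) → VC-HIT  vc=[15, 3]
12: 0x3f (blk 15, set 1) → VC-HIT  vc=[13, 3]
13: 0x35 (blk 13, set 1) → VC-HIT  vc=[15, 3]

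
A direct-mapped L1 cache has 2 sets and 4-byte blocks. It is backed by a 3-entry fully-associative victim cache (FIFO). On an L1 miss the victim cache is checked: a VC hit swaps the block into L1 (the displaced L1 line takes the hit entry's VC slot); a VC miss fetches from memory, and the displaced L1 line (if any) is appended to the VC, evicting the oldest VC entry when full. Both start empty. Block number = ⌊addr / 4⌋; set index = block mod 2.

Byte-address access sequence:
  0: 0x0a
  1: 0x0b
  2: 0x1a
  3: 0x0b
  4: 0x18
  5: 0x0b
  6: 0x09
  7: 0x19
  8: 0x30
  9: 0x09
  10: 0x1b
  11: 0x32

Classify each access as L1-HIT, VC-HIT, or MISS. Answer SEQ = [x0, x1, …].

0: 0xa (blk 2, set 0) → MISS  vc=[]
1: 0xb (blk 2, set 0) → L1-HIT  vc=[]
2: 0x1a (blk 6, set 0) → MISS  vc=[2]
3: 0xb (blk 2, set 0) → VC-HIT  vc=[6]
4: 0x18 (blk 6, set 0) → VC-HIT  vc=[2]
5: 0xb (blk 2, set 0) → VC-HIT  vc=[6]
6: 0x9 (blk 2, set 0) → L1-HIT  vc=[6]
7: 0x19 (blk 6, set 0) → VC-HIT  vc=[2]
8: 0x30 (blk 12, set 0) → MISS  vc=[2, 6]
9: 0x9 (blk 2, set 0) → VC-HIT  vc=[12, 6]
10: 0x1b (blk 6, set 0) → VC-HIT  vc=[12, 2]
11: 0x32 (blk 12, set 0) → VC-HIT  vc=[6, 2]

SEQ = [MISS, L1-HIT, MISS, VC-HIT, VC-HIT, VC-HIT, L1-HIT, VC-HIT, MISS, VC-HIT, VC-HIT, VC-HIT]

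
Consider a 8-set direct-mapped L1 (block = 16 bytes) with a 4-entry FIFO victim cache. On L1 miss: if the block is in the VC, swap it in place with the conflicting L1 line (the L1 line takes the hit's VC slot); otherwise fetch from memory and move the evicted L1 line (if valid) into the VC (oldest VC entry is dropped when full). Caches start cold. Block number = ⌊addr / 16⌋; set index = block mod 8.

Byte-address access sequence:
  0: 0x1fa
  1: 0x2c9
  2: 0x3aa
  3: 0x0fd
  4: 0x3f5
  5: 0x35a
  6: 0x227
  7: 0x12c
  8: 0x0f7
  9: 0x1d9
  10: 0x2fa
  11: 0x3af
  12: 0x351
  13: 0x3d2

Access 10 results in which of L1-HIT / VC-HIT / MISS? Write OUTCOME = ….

  [0] addr=0x1fa blk=31 s=7: MISS | VC []
  [1] addr=0x2c9 blk=44 s=4: MISS | VC []
  [2] addr=0x3aa blk=58 s=2: MISS | VC []
  [3] addr=0xfd blk=15 s=7: MISS | VC [31]
  [4] addr=0x3f5 blk=63 s=7: MISS | VC [31, 15]
  [5] addr=0x35a blk=53 s=5: MISS | VC [31, 15]
  [6] addr=0x227 blk=34 s=2: MISS | VC [31, 15, 58]
  [7] addr=0x12c blk=18 s=2: MISS | VC [31, 15, 58, 34]
  [8] addr=0xf7 blk=15 s=7: VC-HIT | VC [31, 63, 58, 34]
  [9] addr=0x1d9 blk=29 s=5: MISS | VC [63, 58, 34, 53]
  [10] addr=0x2fa blk=47 s=7: MISS | VC [58, 34, 53, 15]
  [11] addr=0x3af blk=58 s=2: VC-HIT | VC [18, 34, 53, 15]
  [12] addr=0x351 blk=53 s=5: VC-HIT | VC [18, 34, 29, 15]
  [13] addr=0x3d2 blk=61 s=5: MISS | VC [34, 29, 15, 53]

OUTCOME = MISS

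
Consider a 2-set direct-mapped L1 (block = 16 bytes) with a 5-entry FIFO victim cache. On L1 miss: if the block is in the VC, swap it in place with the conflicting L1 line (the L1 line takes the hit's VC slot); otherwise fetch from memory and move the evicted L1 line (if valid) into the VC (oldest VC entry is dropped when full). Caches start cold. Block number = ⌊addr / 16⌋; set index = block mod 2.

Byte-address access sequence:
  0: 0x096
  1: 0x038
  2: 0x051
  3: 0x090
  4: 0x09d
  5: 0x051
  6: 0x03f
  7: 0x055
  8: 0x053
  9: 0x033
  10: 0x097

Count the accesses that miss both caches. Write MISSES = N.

  [0] addr=0x96 blk=9 s=1: MISS | VC []
  [1] addr=0x38 blk=3 s=1: MISS | VC [9]
  [2] addr=0x51 blk=5 s=1: MISS | VC [9, 3]
  [3] addr=0x90 blk=9 s=1: VC-HIT | VC [5, 3]
  [4] addr=0x9d blk=9 s=1: L1-HIT | VC [5, 3]
  [5] addr=0x51 blk=5 s=1: VC-HIT | VC [9, 3]
  [6] addr=0x3f blk=3 s=1: VC-HIT | VC [9, 5]
  [7] addr=0x55 blk=5 s=1: VC-HIT | VC [9, 3]
  [8] addr=0x53 blk=5 s=1: L1-HIT | VC [9, 3]
  [9] addr=0x33 blk=3 s=1: VC-HIT | VC [9, 5]
  [10] addr=0x97 blk=9 s=1: VC-HIT | VC [3, 5]

MISSES = 3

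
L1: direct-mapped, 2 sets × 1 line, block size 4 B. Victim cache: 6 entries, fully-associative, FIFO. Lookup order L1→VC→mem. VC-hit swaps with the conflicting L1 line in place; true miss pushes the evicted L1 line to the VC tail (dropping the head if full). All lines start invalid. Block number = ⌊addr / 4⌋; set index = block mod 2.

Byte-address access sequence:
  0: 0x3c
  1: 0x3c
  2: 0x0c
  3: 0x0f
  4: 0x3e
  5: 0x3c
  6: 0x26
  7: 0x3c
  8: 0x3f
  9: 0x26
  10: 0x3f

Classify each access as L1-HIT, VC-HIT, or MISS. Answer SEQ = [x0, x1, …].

#0 0x3c→b15/s1 MISS; vc=[]
#1 0x3c→b15/s1 L1-HIT; vc=[]
#2 0xc→b3/s1 MISS; vc=[15]
#3 0xf→b3/s1 L1-HIT; vc=[15]
#4 0x3e→b15/s1 VC-HIT; vc=[3]
#5 0x3c→b15/s1 L1-HIT; vc=[3]
#6 0x26→b9/s1 MISS; vc=[3,15]
#7 0x3c→b15/s1 VC-HIT; vc=[3,9]
#8 0x3f→b15/s1 L1-HIT; vc=[3,9]
#9 0x26→b9/s1 VC-HIT; vc=[3,15]
#10 0x3f→b15/s1 VC-HIT; vc=[3,9]

SEQ = [MISS, L1-HIT, MISS, L1-HIT, VC-HIT, L1-HIT, MISS, VC-HIT, L1-HIT, VC-HIT, VC-HIT]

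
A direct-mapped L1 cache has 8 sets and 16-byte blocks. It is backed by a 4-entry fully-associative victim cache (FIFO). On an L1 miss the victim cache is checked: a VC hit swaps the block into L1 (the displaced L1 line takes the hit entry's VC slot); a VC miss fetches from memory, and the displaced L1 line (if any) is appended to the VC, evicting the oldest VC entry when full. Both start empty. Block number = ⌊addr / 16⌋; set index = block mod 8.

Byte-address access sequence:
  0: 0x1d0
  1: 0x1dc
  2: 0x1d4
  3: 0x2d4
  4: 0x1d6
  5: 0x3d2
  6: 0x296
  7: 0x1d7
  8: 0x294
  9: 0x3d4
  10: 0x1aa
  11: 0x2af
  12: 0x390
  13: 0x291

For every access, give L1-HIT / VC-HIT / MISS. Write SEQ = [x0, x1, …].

#0 0x1d0→b29/s5 MISS; vc=[]
#1 0x1dc→b29/s5 L1-HIT; vc=[]
#2 0x1d4→b29/s5 L1-HIT; vc=[]
#3 0x2d4→b45/s5 MISS; vc=[29]
#4 0x1d6→b29/s5 VC-HIT; vc=[45]
#5 0x3d2→b61/s5 MISS; vc=[45,29]
#6 0x296→b41/s1 MISS; vc=[45,29]
#7 0x1d7→b29/s5 VC-HIT; vc=[45,61]
#8 0x294→b41/s1 L1-HIT; vc=[45,61]
#9 0x3d4→b61/s5 VC-HIT; vc=[45,29]
#10 0x1aa→b26/s2 MISS; vc=[45,29]
#11 0x2af→b42/s2 MISS; vc=[45,29,26]
#12 0x390→b57/s1 MISS; vc=[45,29,26,41]
#13 0x291→b41/s1 VC-HIT; vc=[45,29,26,57]

SEQ = [MISS, L1-HIT, L1-HIT, MISS, VC-HIT, MISS, MISS, VC-HIT, L1-HIT, VC-HIT, MISS, MISS, MISS, VC-HIT]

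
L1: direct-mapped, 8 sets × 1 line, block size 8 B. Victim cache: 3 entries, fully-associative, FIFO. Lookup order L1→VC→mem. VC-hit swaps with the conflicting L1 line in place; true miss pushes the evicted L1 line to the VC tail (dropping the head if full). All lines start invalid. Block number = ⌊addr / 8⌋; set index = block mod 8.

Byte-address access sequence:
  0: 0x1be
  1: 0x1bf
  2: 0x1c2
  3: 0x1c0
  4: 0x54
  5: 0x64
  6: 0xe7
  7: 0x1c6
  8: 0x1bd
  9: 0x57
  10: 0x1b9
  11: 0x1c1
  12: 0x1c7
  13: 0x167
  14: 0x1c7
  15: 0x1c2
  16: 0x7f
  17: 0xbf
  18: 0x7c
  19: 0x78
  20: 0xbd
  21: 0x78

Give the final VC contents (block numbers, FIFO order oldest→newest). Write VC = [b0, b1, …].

VC = [28, 55, 23]

  [0] addr=0x1be blk=55 s=7: MISS | VC []
  [1] addr=0x1bf blk=55 s=7: L1-HIT | VC []
  [2] addr=0x1c2 blk=56 s=0: MISS | VC []
  [3] addr=0x1c0 blk=56 s=0: L1-HIT | VC []
  [4] addr=0x54 blk=10 s=2: MISS | VC []
  [5] addr=0x64 blk=12 s=4: MISS | VC []
  [6] addr=0xe7 blk=28 s=4: MISS | VC [12]
  [7] addr=0x1c6 blk=56 s=0: L1-HIT | VC [12]
  [8] addr=0x1bd blk=55 s=7: L1-HIT | VC [12]
  [9] addr=0x57 blk=10 s=2: L1-HIT | VC [12]
  [10] addr=0x1b9 blk=55 s=7: L1-HIT | VC [12]
  [11] addr=0x1c1 blk=56 s=0: L1-HIT | VC [12]
  [12] addr=0x1c7 blk=56 s=0: L1-HIT | VC [12]
  [13] addr=0x167 blk=44 s=4: MISS | VC [12, 28]
  [14] addr=0x1c7 blk=56 s=0: L1-HIT | VC [12, 28]
  [15] addr=0x1c2 blk=56 s=0: L1-HIT | VC [12, 28]
  [16] addr=0x7f blk=15 s=7: MISS | VC [12, 28, 55]
  [17] addr=0xbf blk=23 s=7: MISS | VC [28, 55, 15]
  [18] addr=0x7c blk=15 s=7: VC-HIT | VC [28, 55, 23]
  [19] addr=0x78 blk=15 s=7: L1-HIT | VC [28, 55, 23]
  [20] addr=0xbd blk=23 s=7: VC-HIT | VC [28, 55, 15]
  [21] addr=0x78 blk=15 s=7: VC-HIT | VC [28, 55, 23]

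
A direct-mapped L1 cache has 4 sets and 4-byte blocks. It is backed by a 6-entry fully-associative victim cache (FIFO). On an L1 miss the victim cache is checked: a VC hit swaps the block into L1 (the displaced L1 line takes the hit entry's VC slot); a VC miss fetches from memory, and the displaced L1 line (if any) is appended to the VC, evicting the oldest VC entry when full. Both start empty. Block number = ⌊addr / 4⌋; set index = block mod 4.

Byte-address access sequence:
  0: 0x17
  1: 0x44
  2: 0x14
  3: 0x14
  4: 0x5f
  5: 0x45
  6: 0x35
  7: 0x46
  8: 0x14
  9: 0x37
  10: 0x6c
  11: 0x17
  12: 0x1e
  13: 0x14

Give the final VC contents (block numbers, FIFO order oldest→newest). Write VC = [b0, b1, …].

VC = [17, 13, 23, 27]

  [0] addr=0x17 blk=5 s=1: MISS | VC []
  [1] addr=0x44 blk=17 s=1: MISS | VC [5]
  [2] addr=0x14 blk=5 s=1: VC-HIT | VC [17]
  [3] addr=0x14 blk=5 s=1: L1-HIT | VC [17]
  [4] addr=0x5f blk=23 s=3: MISS | VC [17]
  [5] addr=0x45 blk=17 s=1: VC-HIT | VC [5]
  [6] addr=0x35 blk=13 s=1: MISS | VC [5, 17]
  [7] addr=0x46 blk=17 s=1: VC-HIT | VC [5, 13]
  [8] addr=0x14 blk=5 s=1: VC-HIT | VC [17, 13]
  [9] addr=0x37 blk=13 s=1: VC-HIT | VC [17, 5]
  [10] addr=0x6c blk=27 s=3: MISS | VC [17, 5, 23]
  [11] addr=0x17 blk=5 s=1: VC-HIT | VC [17, 13, 23]
  [12] addr=0x1e blk=7 s=3: MISS | VC [17, 13, 23, 27]
  [13] addr=0x14 blk=5 s=1: L1-HIT | VC [17, 13, 23, 27]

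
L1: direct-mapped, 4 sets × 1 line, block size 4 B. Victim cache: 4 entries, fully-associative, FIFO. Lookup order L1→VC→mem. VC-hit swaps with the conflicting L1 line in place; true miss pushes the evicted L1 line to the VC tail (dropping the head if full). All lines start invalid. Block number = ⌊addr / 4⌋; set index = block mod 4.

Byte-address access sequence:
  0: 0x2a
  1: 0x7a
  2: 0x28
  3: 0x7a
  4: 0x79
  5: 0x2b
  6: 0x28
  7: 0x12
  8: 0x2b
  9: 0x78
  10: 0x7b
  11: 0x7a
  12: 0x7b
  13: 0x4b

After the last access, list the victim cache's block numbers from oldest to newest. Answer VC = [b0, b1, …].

#0 0x2a→b10/s2 MISS; vc=[]
#1 0x7a→b30/s2 MISS; vc=[10]
#2 0x28→b10/s2 VC-HIT; vc=[30]
#3 0x7a→b30/s2 VC-HIT; vc=[10]
#4 0x79→b30/s2 L1-HIT; vc=[10]
#5 0x2b→b10/s2 VC-HIT; vc=[30]
#6 0x28→b10/s2 L1-HIT; vc=[30]
#7 0x12→b4/s0 MISS; vc=[30]
#8 0x2b→b10/s2 L1-HIT; vc=[30]
#9 0x78→b30/s2 VC-HIT; vc=[10]
#10 0x7b→b30/s2 L1-HIT; vc=[10]
#11 0x7a→b30/s2 L1-HIT; vc=[10]
#12 0x7b→b30/s2 L1-HIT; vc=[10]
#13 0x4b→b18/s2 MISS; vc=[10,30]

VC = [10, 30]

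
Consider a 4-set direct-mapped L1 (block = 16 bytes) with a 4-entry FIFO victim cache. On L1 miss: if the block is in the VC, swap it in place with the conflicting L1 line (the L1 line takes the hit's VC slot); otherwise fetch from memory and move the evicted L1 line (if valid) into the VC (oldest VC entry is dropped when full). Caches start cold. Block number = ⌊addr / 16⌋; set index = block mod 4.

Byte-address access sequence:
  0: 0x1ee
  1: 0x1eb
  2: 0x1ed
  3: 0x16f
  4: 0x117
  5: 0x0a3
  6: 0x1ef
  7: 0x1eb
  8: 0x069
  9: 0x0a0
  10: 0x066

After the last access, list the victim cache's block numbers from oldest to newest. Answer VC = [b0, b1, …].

#0 0x1ee→b30/s2 MISS; vc=[]
#1 0x1eb→b30/s2 L1-HIT; vc=[]
#2 0x1ed→b30/s2 L1-HIT; vc=[]
#3 0x16f→b22/s2 MISS; vc=[30]
#4 0x117→b17/s1 MISS; vc=[30]
#5 0xa3→b10/s2 MISS; vc=[30,22]
#6 0x1ef→b30/s2 VC-HIT; vc=[10,22]
#7 0x1eb→b30/s2 L1-HIT; vc=[10,22]
#8 0x69→b6/s2 MISS; vc=[10,22,30]
#9 0xa0→b10/s2 VC-HIT; vc=[6,22,30]
#10 0x66→b6/s2 VC-HIT; vc=[10,22,30]

VC = [10, 22, 30]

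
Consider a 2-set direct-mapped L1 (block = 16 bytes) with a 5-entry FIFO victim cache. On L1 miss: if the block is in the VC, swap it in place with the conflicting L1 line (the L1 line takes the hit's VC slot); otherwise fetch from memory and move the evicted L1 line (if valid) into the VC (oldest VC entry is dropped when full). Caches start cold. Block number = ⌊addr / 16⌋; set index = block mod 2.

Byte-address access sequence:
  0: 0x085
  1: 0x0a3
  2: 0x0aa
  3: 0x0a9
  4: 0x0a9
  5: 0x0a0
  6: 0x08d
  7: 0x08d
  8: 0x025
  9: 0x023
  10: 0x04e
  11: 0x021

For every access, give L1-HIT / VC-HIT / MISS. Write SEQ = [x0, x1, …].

  [0] addr=0x85 blk=8 s=0: MISS | VC []
  [1] addr=0xa3 blk=10 s=0: MISS | VC [8]
  [2] addr=0xaa blk=10 s=0: L1-HIT | VC [8]
  [3] addr=0xa9 blk=10 s=0: L1-HIT | VC [8]
  [4] addr=0xa9 blk=10 s=0: L1-HIT | VC [8]
  [5] addr=0xa0 blk=10 s=0: L1-HIT | VC [8]
  [6] addr=0x8d blk=8 s=0: VC-HIT | VC [10]
  [7] addr=0x8d blk=8 s=0: L1-HIT | VC [10]
  [8] addr=0x25 blk=2 s=0: MISS | VC [10, 8]
  [9] addr=0x23 blk=2 s=0: L1-HIT | VC [10, 8]
  [10] addr=0x4e blk=4 s=0: MISS | VC [10, 8, 2]
  [11] addr=0x21 blk=2 s=0: VC-HIT | VC [10, 8, 4]

SEQ = [MISS, MISS, L1-HIT, L1-HIT, L1-HIT, L1-HIT, VC-HIT, L1-HIT, MISS, L1-HIT, MISS, VC-HIT]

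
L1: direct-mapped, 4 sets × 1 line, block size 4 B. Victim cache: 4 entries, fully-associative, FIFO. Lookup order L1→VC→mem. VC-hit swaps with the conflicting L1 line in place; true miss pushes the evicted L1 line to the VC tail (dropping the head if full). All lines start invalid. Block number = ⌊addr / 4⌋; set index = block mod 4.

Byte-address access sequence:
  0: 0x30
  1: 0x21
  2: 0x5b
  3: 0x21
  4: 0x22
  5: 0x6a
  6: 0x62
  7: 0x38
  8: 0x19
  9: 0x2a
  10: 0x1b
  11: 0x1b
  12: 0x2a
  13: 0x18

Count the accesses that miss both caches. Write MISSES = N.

  [0] addr=0x30 blk=12 s=0: MISS | VC []
  [1] addr=0x21 blk=8 s=0: MISS | VC [12]
  [2] addr=0x5b blk=22 s=2: MISS | VC [12]
  [3] addr=0x21 blk=8 s=0: L1-HIT | VC [12]
  [4] addr=0x22 blk=8 s=0: L1-HIT | VC [12]
  [5] addr=0x6a blk=26 s=2: MISS | VC [12, 22]
  [6] addr=0x62 blk=24 s=0: MISS | VC [12, 22, 8]
  [7] addr=0x38 blk=14 s=2: MISS | VC [12, 22, 8, 26]
  [8] addr=0x19 blk=6 s=2: MISS | VC [22, 8, 26, 14]
  [9] addr=0x2a blk=10 s=2: MISS | VC [8, 26, 14, 6]
  [10] addr=0x1b blk=6 s=2: VC-HIT | VC [8, 26, 14, 10]
  [11] addr=0x1b blk=6 s=2: L1-HIT | VC [8, 26, 14, 10]
  [12] addr=0x2a blk=10 s=2: VC-HIT | VC [8, 26, 14, 6]
  [13] addr=0x18 blk=6 s=2: VC-HIT | VC [8, 26, 14, 10]

MISSES = 8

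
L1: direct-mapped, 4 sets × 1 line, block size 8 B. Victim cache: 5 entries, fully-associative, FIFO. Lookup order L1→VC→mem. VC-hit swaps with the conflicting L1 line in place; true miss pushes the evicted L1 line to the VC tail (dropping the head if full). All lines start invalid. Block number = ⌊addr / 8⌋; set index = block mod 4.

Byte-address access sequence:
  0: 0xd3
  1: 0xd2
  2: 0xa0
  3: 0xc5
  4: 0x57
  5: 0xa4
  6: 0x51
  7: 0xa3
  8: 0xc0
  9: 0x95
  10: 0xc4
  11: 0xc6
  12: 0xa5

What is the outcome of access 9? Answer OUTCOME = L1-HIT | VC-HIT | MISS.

#0 0xd3→b26/s2 MISS; vc=[]
#1 0xd2→b26/s2 L1-HIT; vc=[]
#2 0xa0→b20/s0 MISS; vc=[]
#3 0xc5→b24/s0 MISS; vc=[20]
#4 0x57→b10/s2 MISS; vc=[20,26]
#5 0xa4→b20/s0 VC-HIT; vc=[24,26]
#6 0x51→b10/s2 L1-HIT; vc=[24,26]
#7 0xa3→b20/s0 L1-HIT; vc=[24,26]
#8 0xc0→b24/s0 VC-HIT; vc=[20,26]
#9 0x95→b18/s2 MISS; vc=[20,26,10]
#10 0xc4→b24/s0 L1-HIT; vc=[20,26,10]
#11 0xc6→b24/s0 L1-HIT; vc=[20,26,10]
#12 0xa5→b20/s0 VC-HIT; vc=[24,26,10]

OUTCOME = MISS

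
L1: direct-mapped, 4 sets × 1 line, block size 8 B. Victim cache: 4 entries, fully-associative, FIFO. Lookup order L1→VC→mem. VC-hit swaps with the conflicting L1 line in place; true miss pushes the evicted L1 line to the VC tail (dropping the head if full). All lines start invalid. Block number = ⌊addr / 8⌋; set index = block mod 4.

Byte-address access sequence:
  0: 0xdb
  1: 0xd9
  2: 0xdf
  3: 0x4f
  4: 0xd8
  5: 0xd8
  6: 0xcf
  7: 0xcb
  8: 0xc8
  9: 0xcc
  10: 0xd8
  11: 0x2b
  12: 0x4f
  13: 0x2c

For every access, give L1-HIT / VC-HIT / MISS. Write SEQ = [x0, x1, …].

0: 0xdb (blk 27, set 3) → MISS  vc=[]
1: 0xd9 (blk 27, set 3) → L1-HIT  vc=[]
2: 0xdf (blk 27, set 3) → L1-HIT  vc=[]
3: 0x4f (blk 9, set 1) → MISS  vc=[]
4: 0xd8 (blk 27, set 3) → L1-HIT  vc=[]
5: 0xd8 (blk 27, set 3) → L1-HIT  vc=[]
6: 0xcf (blk 25, set 1) → MISS  vc=[9]
7: 0xcb (blk 25, set 1) → L1-HIT  vc=[9]
8: 0xc8 (blk 25, set 1) → L1-HIT  vc=[9]
9: 0xcc (blk 25, set 1) → L1-HIT  vc=[9]
10: 0xd8 (blk 27, set 3) → L1-HIT  vc=[9]
11: 0x2b (blk 5, set 1) → MISS  vc=[9, 25]
12: 0x4f (blk 9, set 1) → VC-HIT  vc=[5, 25]
13: 0x2c (blk 5, set 1) → VC-HIT  vc=[9, 25]

SEQ = [MISS, L1-HIT, L1-HIT, MISS, L1-HIT, L1-HIT, MISS, L1-HIT, L1-HIT, L1-HIT, L1-HIT, MISS, VC-HIT, VC-HIT]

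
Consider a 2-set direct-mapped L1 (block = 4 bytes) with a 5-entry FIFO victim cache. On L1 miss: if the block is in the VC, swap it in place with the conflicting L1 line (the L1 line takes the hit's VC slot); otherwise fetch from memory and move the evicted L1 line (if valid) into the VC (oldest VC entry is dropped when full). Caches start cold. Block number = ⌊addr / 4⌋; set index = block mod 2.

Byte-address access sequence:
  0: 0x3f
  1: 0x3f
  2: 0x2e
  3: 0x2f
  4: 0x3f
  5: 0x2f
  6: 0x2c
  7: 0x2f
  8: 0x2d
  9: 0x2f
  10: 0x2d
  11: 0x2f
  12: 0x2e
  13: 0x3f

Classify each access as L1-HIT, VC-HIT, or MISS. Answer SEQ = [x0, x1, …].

0: 0x3f (blk 15, set 1) → MISS  vc=[]
1: 0x3f (blk 15, set 1) → L1-HIT  vc=[]
2: 0x2e (blk 11, set 1) → MISS  vc=[15]
3: 0x2f (blk 11, set 1) → L1-HIT  vc=[15]
4: 0x3f (blk 15, set 1) → VC-HIT  vc=[11]
5: 0x2f (blk 11, set 1) → VC-HIT  vc=[15]
6: 0x2c (blk 11, set 1) → L1-HIT  vc=[15]
7: 0x2f (blk 11, set 1) → L1-HIT  vc=[15]
8: 0x2d (blk 11, set 1) → L1-HIT  vc=[15]
9: 0x2f (blk 11, set 1) → L1-HIT  vc=[15]
10: 0x2d (blk 11, set 1) → L1-HIT  vc=[15]
11: 0x2f (blk 11, set 1) → L1-HIT  vc=[15]
12: 0x2e (blk 11, set 1) → L1-HIT  vc=[15]
13: 0x3f (blk 15, set 1) → VC-HIT  vc=[11]

SEQ = [MISS, L1-HIT, MISS, L1-HIT, VC-HIT, VC-HIT, L1-HIT, L1-HIT, L1-HIT, L1-HIT, L1-HIT, L1-HIT, L1-HIT, VC-HIT]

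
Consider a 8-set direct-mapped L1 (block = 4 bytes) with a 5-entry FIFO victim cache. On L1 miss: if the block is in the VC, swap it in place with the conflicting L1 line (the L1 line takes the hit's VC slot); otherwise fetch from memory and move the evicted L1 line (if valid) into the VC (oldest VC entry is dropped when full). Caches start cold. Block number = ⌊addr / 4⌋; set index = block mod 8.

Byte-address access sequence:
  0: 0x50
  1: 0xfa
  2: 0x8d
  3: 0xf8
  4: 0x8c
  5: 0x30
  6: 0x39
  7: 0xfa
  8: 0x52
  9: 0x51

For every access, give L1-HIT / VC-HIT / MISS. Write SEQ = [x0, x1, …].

  [0] addr=0x50 blk=20 s=4: MISS | VC []
  [1] addr=0xfa blk=62 s=6: MISS | VC []
  [2] addr=0x8d blk=35 s=3: MISS | VC []
  [3] addr=0xf8 blk=62 s=6: L1-HIT | VC []
  [4] addr=0x8c blk=35 s=3: L1-HIT | VC []
  [5] addr=0x30 blk=12 s=4: MISS | VC [20]
  [6] addr=0x39 blk=14 s=6: MISS | VC [20, 62]
  [7] addr=0xfa blk=62 s=6: VC-HIT | VC [20, 14]
  [8] addr=0x52 blk=20 s=4: VC-HIT | VC [12, 14]
  [9] addr=0x51 blk=20 s=4: L1-HIT | VC [12, 14]

SEQ = [MISS, MISS, MISS, L1-HIT, L1-HIT, MISS, MISS, VC-HIT, VC-HIT, L1-HIT]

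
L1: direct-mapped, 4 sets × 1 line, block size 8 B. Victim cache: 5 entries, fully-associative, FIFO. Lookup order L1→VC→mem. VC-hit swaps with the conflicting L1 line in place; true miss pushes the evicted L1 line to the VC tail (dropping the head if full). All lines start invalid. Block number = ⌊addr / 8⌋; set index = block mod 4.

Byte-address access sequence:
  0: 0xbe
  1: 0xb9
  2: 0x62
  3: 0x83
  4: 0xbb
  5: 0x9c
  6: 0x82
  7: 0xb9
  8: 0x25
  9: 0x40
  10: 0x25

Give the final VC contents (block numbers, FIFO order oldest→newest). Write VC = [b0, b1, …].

  [0] addr=0xbe blk=23 s=3: MISS | VC []
  [1] addr=0xb9 blk=23 s=3: L1-HIT | VC []
  [2] addr=0x62 blk=12 s=0: MISS | VC []
  [3] addr=0x83 blk=16 s=0: MISS | VC [12]
  [4] addr=0xbb blk=23 s=3: L1-HIT | VC [12]
  [5] addr=0x9c blk=19 s=3: MISS | VC [12, 23]
  [6] addr=0x82 blk=16 s=0: L1-HIT | VC [12, 23]
  [7] addr=0xb9 blk=23 s=3: VC-HIT | VC [12, 19]
  [8] addr=0x25 blk=4 s=0: MISS | VC [12, 19, 16]
  [9] addr=0x40 blk=8 s=0: MISS | VC [12, 19, 16, 4]
  [10] addr=0x25 blk=4 s=0: VC-HIT | VC [12, 19, 16, 8]

VC = [12, 19, 16, 8]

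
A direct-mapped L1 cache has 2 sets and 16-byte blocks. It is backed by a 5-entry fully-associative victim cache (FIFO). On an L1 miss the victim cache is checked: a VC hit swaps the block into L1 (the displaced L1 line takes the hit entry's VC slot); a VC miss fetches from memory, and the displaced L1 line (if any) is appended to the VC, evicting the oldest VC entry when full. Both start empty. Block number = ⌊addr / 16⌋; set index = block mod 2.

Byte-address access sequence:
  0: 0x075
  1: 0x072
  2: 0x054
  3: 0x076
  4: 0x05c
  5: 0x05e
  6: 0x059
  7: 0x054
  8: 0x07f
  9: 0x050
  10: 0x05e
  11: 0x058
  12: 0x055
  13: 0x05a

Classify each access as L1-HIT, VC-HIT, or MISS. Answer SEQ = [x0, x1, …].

SEQ = [MISS, L1-HIT, MISS, VC-HIT, VC-HIT, L1-HIT, L1-HIT, L1-HIT, VC-HIT, VC-HIT, L1-HIT, L1-HIT, L1-HIT, L1-HIT]

  [0] addr=0x75 blk=7 s=1: MISS | VC []
  [1] addr=0x72 blk=7 s=1: L1-HIT | VC []
  [2] addr=0x54 blk=5 s=1: MISS | VC [7]
  [3] addr=0x76 blk=7 s=1: VC-HIT | VC [5]
  [4] addr=0x5c blk=5 s=1: VC-HIT | VC [7]
  [5] addr=0x5e blk=5 s=1: L1-HIT | VC [7]
  [6] addr=0x59 blk=5 s=1: L1-HIT | VC [7]
  [7] addr=0x54 blk=5 s=1: L1-HIT | VC [7]
  [8] addr=0x7f blk=7 s=1: VC-HIT | VC [5]
  [9] addr=0x50 blk=5 s=1: VC-HIT | VC [7]
  [10] addr=0x5e blk=5 s=1: L1-HIT | VC [7]
  [11] addr=0x58 blk=5 s=1: L1-HIT | VC [7]
  [12] addr=0x55 blk=5 s=1: L1-HIT | VC [7]
  [13] addr=0x5a blk=5 s=1: L1-HIT | VC [7]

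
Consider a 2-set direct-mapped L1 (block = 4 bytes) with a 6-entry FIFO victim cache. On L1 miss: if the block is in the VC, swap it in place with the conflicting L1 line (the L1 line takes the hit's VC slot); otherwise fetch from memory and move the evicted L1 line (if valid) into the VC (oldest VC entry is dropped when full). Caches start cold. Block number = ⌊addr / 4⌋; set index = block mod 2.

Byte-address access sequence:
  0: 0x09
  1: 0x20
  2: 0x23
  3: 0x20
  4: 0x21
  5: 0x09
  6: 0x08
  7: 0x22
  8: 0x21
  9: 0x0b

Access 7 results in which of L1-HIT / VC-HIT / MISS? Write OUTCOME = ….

OUTCOME = VC-HIT

  [0] addr=0x9 blk=2 s=0: MISS | VC []
  [1] addr=0x20 blk=8 s=0: MISS | VC [2]
  [2] addr=0x23 blk=8 s=0: L1-HIT | VC [2]
  [3] addr=0x20 blk=8 s=0: L1-HIT | VC [2]
  [4] addr=0x21 blk=8 s=0: L1-HIT | VC [2]
  [5] addr=0x9 blk=2 s=0: VC-HIT | VC [8]
  [6] addr=0x8 blk=2 s=0: L1-HIT | VC [8]
  [7] addr=0x22 blk=8 s=0: VC-HIT | VC [2]
  [8] addr=0x21 blk=8 s=0: L1-HIT | VC [2]
  [9] addr=0xb blk=2 s=0: VC-HIT | VC [8]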